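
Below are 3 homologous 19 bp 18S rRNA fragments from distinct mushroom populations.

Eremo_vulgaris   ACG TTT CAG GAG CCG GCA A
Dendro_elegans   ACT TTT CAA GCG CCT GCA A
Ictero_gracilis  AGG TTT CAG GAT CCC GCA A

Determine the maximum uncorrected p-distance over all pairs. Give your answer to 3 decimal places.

0.316

Pairwise Hamming distances:
  Eremo_vulgaris vs Dendro_elegans: 4
  Eremo_vulgaris vs Ictero_gracilis: 3
  Dendro_elegans vs Ictero_gracilis: 6
The largest is 6 mismatches, between Dendro_elegans and Ictero_gracilis; p = 6/19 = 0.316.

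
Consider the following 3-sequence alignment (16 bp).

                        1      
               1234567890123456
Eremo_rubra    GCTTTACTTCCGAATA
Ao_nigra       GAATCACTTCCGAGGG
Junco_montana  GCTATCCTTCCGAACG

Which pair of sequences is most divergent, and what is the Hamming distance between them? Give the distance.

7

Pairwise Hamming distances:
  Eremo_rubra vs Ao_nigra: 6
  Eremo_rubra vs Junco_montana: 4
  Ao_nigra vs Junco_montana: 7
The largest is 7, between Ao_nigra and Junco_montana.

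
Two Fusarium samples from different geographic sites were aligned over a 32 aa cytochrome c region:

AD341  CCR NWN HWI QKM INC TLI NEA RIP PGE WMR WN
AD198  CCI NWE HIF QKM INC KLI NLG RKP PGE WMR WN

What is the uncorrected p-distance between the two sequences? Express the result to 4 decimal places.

0.2500

Mismatches occur at site 3 (R→I), site 6 (N→E), site 8 (W→I), site 9 (I→F), site 16 (T→K), site 20 (E→L), site 21 (A→G), site 23 (I→K).
There are 8 differences over 32 sites, so p = 8/32 = 0.2500.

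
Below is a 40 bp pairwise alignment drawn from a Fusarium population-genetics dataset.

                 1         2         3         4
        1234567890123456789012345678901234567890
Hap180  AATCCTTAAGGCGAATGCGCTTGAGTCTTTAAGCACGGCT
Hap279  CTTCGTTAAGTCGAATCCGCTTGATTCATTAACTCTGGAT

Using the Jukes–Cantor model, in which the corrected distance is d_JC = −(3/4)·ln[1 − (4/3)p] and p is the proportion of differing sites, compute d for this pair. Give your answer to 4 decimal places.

0.3831

The sequences differ at positions 1 (A/C), 2 (A/T), 5 (C/G), 11 (G/T), 17 (G/C), 25 (G/T), 28 (T/A), 33 (G/C), 34 (C/T), 35 (A/C), 36 (C/T), 39 (C/A).
p = 12/40 = 0.300000.
d = −0.75 · ln(1 − (4/3)·0.300000) = −0.75 · ln(0.600000) = −0.75 · (-0.510826) = 0.3831.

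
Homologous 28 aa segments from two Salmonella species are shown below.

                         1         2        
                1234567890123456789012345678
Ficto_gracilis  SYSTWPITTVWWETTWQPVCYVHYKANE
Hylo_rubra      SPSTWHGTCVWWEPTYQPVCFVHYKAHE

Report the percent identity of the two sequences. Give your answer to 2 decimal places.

The sequences differ at positions 2 (Y/P), 6 (P/H), 7 (I/G), 9 (T/C), 14 (T/P), 16 (W/Y), 21 (Y/F), 27 (N/H).
20 of the 28 sites match, so the percent identity is 20/28 × 100 = 71.43%.

71.43%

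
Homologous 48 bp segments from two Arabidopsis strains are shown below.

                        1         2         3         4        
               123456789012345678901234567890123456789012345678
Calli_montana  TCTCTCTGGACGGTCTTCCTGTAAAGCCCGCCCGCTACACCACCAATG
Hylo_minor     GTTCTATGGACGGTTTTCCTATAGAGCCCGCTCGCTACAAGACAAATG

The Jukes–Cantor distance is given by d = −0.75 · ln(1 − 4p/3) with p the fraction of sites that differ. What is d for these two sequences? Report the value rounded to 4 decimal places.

0.2441

Differing sites — 1:T/G; 2:C/T; 6:C/A; 15:C/T; 21:G/A; 24:A/G; 32:C/T; 40:C/A; 41:C/G; 44:C/A.
p = 10/48 = 0.208333.
d = −0.75 · ln(1 − (4/3)·0.208333) = −0.75 · ln(0.722223) = −0.75 · (-0.325421) = 0.2441.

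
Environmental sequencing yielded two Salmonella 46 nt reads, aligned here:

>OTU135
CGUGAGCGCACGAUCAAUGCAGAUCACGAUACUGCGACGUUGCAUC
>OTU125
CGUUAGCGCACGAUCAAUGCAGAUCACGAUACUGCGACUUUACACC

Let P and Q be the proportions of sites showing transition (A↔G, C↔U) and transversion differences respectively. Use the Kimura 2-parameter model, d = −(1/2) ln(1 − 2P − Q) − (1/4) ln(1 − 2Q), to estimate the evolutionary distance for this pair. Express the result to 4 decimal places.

0.0926

The sequences differ at positions 4 (G/U, transversion), 39 (G/U, transversion), 42 (G/A, transition), 45 (U/C, transition).
Of the 4 differences, 2 transitions and 2 transversions over 46 sites: P = 2/46 = 0.043478, Q = 2/46 = 0.043478.
d = −0.5·ln(0.869566) − 0.25·ln(0.913044) = −0.5·(-0.139761) − 0.25·(-0.090971) = 0.0926.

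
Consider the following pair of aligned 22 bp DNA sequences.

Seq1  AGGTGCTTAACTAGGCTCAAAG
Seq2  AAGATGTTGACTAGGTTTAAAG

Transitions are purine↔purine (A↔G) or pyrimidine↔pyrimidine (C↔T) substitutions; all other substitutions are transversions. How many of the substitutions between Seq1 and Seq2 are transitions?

4

Mismatches occur at site 2 (G/A, transition), site 4 (T/A, transversion), site 5 (G/T, transversion), site 6 (C/G, transversion), site 9 (A/G, transition), site 16 (C/T, transition), site 18 (C/T, transition).
Of the 7 differences, 4 transitions and 3 transversions, so the answer is 4.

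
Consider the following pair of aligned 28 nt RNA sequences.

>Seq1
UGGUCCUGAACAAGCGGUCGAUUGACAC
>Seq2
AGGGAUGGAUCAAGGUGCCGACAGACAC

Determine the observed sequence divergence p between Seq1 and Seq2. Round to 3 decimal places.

Differing sites — 1:U/A; 4:U/G; 5:C/A; 6:C/U; 7:U/G; 10:A/U; 15:C/G; 16:G/U; 18:U/C; 22:U/C; 23:U/A.
There are 11 differences over 28 sites, so p = 11/28 = 0.393.

0.393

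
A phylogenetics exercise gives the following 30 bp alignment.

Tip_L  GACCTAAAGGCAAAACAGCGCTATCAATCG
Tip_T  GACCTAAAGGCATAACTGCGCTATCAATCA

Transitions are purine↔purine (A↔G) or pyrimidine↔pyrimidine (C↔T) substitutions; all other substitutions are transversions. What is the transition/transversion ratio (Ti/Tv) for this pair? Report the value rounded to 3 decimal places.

Differing sites — 13:A/T (Tv); 17:A/T (Tv); 30:G/A (Ti).
Of the 3 differences, 1 transition and 2 transversions, so Ti/Tv = 1/2 = 0.500.

0.500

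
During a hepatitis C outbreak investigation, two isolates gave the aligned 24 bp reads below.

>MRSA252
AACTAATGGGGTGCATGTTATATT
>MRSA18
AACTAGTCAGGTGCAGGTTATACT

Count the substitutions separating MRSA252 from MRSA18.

Mismatches occur at site 6 (A/G), site 8 (G/C), site 9 (G/A), site 16 (T/G), site 23 (T/C).
That gives 5 mismatches out of 24 aligned sites, so the Hamming distance is 5.

5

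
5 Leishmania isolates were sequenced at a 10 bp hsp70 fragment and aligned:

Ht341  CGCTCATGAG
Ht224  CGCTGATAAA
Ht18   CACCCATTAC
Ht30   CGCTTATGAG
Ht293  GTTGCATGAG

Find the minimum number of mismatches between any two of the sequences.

Pairwise Hamming distances:
  Ht341 vs Ht224: 3
  Ht341 vs Ht18: 4
  Ht341 vs Ht30: 1
  Ht341 vs Ht293: 4
  Ht224 vs Ht18: 5
  Ht224 vs Ht30: 3
  Ht224 vs Ht293: 7
  Ht18 vs Ht30: 5
  Ht18 vs Ht293: 6
  Ht30 vs Ht293: 5
The smallest is 1, between Ht341 and Ht30.

1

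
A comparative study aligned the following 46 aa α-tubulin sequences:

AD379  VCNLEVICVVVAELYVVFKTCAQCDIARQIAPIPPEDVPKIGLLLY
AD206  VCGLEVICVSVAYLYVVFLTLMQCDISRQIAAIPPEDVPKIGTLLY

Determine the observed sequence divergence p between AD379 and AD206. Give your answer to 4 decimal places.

Differing sites — 3:N/G; 10:V/S; 13:E/Y; 19:K/L; 21:C/L; 22:A/M; 27:A/S; 32:P/A; 43:L/T.
There are 9 differences over 46 sites, so p = 9/46 = 0.1957.

0.1957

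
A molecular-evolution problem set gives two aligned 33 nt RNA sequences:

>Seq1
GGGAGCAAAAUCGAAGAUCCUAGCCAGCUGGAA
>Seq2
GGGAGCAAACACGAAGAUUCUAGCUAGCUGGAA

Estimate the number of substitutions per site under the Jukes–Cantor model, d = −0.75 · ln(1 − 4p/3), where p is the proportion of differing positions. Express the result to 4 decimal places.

0.1322

Differing sites — 10:A/C; 11:U/A; 19:C/U; 25:C/U.
p = 4/33 = 0.121212.
d = −0.75 · ln(1 − (4/3)·0.121212) = −0.75 · ln(0.838384) = −0.75 · (-0.176279) = 0.1322.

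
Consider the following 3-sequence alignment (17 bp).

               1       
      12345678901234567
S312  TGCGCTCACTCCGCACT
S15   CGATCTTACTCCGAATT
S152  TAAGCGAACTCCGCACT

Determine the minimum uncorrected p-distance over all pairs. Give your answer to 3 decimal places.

Pairwise Hamming distances:
  S312 vs S15: 6
  S312 vs S152: 4
  S15 vs S152: 7
The smallest is 4 mismatches, between S312 and S152; p = 4/17 = 0.235.

0.235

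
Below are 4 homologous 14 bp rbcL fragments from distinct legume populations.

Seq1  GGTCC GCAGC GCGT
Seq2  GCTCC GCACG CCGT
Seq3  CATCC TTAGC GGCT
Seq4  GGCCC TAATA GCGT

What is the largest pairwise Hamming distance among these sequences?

9

Pairwise Hamming distances:
  Seq1 vs Seq2: 4
  Seq1 vs Seq3: 6
  Seq1 vs Seq4: 5
  Seq2 vs Seq3: 9
  Seq2 vs Seq4: 7
  Seq3 vs Seq4: 8
The largest is 9, between Seq2 and Seq3.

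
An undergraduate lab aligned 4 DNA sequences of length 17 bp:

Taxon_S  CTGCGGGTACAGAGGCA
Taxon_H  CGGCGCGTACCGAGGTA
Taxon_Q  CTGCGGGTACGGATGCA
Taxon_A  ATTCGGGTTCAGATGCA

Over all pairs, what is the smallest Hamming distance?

2

Pairwise Hamming distances:
  Taxon_S vs Taxon_H: 4
  Taxon_S vs Taxon_Q: 2
  Taxon_S vs Taxon_A: 4
  Taxon_H vs Taxon_Q: 5
  Taxon_H vs Taxon_A: 8
  Taxon_Q vs Taxon_A: 4
The smallest is 2, between Taxon_S and Taxon_Q.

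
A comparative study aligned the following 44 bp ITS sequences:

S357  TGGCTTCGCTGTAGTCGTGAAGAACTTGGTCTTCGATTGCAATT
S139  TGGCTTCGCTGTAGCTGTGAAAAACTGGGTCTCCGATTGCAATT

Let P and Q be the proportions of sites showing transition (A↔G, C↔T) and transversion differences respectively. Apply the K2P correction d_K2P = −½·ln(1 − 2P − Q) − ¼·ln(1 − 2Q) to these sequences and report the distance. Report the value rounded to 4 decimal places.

0.1261

The sequences differ at positions 15 (T/C, transition), 16 (C/T, transition), 22 (G/A, transition), 27 (T/G, transversion), 33 (T/C, transition).
Of the 5 differences, 4 transitions and 1 transversion over 44 sites: P = 4/44 = 0.090909, Q = 1/44 = 0.022727.
d = −0.5·ln(0.795455) − 0.25·ln(0.954546) = −0.5·(-0.228841) − 0.25·(-0.046519) = 0.1261.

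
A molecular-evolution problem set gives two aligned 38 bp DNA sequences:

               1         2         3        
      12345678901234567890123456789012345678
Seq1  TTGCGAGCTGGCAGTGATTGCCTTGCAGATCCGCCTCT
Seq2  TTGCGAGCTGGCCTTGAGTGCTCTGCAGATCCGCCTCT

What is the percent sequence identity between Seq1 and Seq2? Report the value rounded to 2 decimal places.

Mismatches occur at site 13 (A→C), site 14 (G→T), site 18 (T→G), site 22 (C→T), site 23 (T→C).
33 of the 38 sites match, so the percent identity is 33/38 × 100 = 86.84%.

86.84%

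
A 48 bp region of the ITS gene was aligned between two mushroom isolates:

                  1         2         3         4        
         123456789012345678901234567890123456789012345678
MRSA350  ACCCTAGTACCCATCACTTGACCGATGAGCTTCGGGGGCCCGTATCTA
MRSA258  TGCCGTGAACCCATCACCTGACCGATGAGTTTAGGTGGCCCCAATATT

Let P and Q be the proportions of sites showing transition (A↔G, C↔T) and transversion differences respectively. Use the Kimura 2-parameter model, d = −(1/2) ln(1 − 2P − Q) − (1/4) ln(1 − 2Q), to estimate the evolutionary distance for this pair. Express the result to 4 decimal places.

The sequences differ at positions 1 (A/T, transversion), 2 (C/G, transversion), 5 (T/G, transversion), 6 (A/T, transversion), 8 (T/A, transversion), 18 (T/C, transition), 30 (C/T, transition), 33 (C/A, transversion), 36 (G/T, transversion), 42 (G/C, transversion), 43 (T/A, transversion), 46 (C/A, transversion), 48 (A/T, transversion).
Of the 13 differences, 2 transitions and 11 transversions over 48 sites: P = 2/48 = 0.041667, Q = 11/48 = 0.229167.
d = −0.5·ln(0.687499) − 0.25·ln(0.541666) = −0.5·(-0.374695) − 0.25·(-0.613106) = 0.3406.

0.3406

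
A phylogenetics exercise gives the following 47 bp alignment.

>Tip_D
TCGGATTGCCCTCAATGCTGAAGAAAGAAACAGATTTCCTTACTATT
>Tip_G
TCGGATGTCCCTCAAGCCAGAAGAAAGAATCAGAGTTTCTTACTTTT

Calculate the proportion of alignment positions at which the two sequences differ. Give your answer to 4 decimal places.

The sequences differ at positions 7 (T/G), 8 (G/T), 16 (T/G), 17 (G/C), 19 (T/A), 30 (A/T), 35 (T/G), 38 (C/T), 45 (A/T).
There are 9 differences over 47 sites, so p = 9/47 = 0.1915.

0.1915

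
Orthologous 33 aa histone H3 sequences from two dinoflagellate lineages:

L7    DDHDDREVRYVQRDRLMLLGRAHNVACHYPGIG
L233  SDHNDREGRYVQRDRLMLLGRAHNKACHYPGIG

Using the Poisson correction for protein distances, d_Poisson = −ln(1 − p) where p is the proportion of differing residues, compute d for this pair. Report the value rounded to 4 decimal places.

The sequences differ at positions 1 (D/S), 4 (D/N), 8 (V/G), 25 (V/K).
p = 4/33 = 0.121212.
d = −ln(1 − 0.121212) = −ln(0.878788) = 0.1292.

0.1292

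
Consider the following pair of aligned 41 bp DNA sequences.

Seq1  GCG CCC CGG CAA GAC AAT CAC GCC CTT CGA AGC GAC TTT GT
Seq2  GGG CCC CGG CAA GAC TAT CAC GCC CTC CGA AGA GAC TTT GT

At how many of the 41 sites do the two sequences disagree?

The sequences differ at positions 2 (C/G), 16 (A/T), 27 (T/C), 33 (C/A).
That gives 4 mismatches out of 41 aligned sites, so the Hamming distance is 4.

4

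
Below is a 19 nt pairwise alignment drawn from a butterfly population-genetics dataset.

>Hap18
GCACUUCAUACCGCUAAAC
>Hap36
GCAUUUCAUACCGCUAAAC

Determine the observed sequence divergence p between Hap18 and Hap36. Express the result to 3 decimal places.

0.053

The sequences differ at position 4 (C/U).
There are 1 differences over 19 sites, so p = 1/19 = 0.053.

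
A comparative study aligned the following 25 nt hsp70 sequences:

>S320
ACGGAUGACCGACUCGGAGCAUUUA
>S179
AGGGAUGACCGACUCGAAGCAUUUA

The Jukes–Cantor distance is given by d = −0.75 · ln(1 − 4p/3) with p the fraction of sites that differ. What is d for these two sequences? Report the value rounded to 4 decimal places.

The sequences differ at positions 2 (C/G), 17 (G/A).
p = 2/25 = 0.080000.
d = −0.75 · ln(1 − (4/3)·0.080000) = −0.75 · ln(0.893333) = −0.75 · (-0.112796) = 0.0846.

0.0846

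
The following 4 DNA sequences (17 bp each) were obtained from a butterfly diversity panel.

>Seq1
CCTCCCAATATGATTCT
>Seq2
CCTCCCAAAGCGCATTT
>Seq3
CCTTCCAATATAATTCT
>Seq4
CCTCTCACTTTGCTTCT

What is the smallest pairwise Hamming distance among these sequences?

2

Pairwise Hamming distances:
  Seq1 vs Seq2: 6
  Seq1 vs Seq3: 2
  Seq1 vs Seq4: 4
  Seq2 vs Seq3: 8
  Seq2 vs Seq4: 7
  Seq3 vs Seq4: 6
The smallest is 2, between Seq1 and Seq3.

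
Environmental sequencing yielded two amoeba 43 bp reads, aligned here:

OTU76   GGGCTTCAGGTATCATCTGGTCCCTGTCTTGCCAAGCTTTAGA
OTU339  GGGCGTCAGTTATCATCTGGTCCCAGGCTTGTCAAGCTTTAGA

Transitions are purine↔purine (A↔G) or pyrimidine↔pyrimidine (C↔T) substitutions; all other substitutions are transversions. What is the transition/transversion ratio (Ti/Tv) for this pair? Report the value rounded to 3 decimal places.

0.250

Differing sites — 5:T/G (Tv); 10:G/T (Tv); 25:T/A (Tv); 27:T/G (Tv); 32:C/T (Ti).
Of the 5 differences, 1 transition and 4 transversions, so Ti/Tv = 1/4 = 0.250.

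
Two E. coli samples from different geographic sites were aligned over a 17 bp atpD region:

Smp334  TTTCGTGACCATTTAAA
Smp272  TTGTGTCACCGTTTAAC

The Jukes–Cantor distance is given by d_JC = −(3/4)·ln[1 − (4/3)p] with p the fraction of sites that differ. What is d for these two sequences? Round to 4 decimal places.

0.3734

The sequences differ at positions 3 (T/G), 4 (C/T), 7 (G/C), 11 (A/G), 17 (A/C).
p = 5/17 = 0.294118.
d = −0.75 · ln(1 − (4/3)·0.294118) = −0.75 · ln(0.607843) = −0.75 · (-0.497839) = 0.3734.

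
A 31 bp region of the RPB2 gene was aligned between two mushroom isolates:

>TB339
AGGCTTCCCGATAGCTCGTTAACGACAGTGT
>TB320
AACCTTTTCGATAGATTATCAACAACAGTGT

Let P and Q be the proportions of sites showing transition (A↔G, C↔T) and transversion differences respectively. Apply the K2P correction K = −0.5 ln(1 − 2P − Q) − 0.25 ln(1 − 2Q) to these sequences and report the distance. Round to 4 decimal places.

Differing sites — 2:G/A (Ti); 3:G/C (Tv); 7:C/T (Ti); 8:C/T (Ti); 15:C/A (Tv); 17:C/T (Ti); 18:G/A (Ti); 20:T/C (Ti); 24:G/A (Ti).
Of the 9 differences, 7 transitions and 2 transversions over 31 sites: P = 7/31 = 0.225806, Q = 2/31 = 0.064516.
d = −0.5·ln(0.483872) − 0.25·ln(0.870968) = −0.5·(-0.725935) − 0.25·(-0.138150) = 0.3975.

0.3975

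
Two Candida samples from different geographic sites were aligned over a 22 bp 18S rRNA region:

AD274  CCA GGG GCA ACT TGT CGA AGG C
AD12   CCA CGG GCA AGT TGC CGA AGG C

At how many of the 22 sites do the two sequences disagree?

Differing sites — 4:G/C; 11:C/G; 15:T/C.
That gives 3 mismatches out of 22 aligned sites, so the Hamming distance is 3.

3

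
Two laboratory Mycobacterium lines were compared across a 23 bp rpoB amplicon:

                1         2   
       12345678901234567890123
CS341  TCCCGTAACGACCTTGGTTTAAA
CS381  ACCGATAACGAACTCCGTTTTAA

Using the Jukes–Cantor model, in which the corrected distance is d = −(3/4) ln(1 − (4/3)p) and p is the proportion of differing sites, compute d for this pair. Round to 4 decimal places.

0.3904

Differing sites — 1:T/A; 4:C/G; 5:G/A; 12:C/A; 15:T/C; 16:G/C; 21:A/T.
p = 7/23 = 0.304348.
d = −0.75 · ln(1 − (4/3)·0.304348) = −0.75 · ln(0.594203) = −0.75 · (-0.520534) = 0.3904.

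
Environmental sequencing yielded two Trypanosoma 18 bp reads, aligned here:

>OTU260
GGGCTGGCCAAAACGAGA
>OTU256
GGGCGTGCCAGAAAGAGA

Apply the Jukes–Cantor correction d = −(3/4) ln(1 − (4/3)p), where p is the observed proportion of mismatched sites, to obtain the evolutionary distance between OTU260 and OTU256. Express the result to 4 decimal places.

Mismatches occur at site 5 (T→G), site 6 (G→T), site 11 (A→G), site 14 (C→A).
p = 4/18 = 0.222222.
d = −0.75 · ln(1 − (4/3)·0.222222) = −0.75 · ln(0.703704) = −0.75 · (-0.351397) = 0.2635.

0.2635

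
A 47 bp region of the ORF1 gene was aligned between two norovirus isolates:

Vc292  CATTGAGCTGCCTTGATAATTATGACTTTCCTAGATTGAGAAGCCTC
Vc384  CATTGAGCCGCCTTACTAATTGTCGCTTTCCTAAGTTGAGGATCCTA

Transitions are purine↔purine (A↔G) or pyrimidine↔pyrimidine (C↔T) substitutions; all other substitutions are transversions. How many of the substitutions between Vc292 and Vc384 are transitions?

7

Mismatches occur at site 9 (T/C, transition), site 15 (G/A, transition), site 16 (A/C, transversion), site 22 (A/G, transition), site 24 (G/C, transversion), site 25 (A/G, transition), site 34 (G/A, transition), site 35 (A/G, transition), site 41 (A/G, transition), site 43 (G/T, transversion), site 47 (C/A, transversion).
Of the 11 differences, 7 transitions and 4 transversions, so the answer is 7.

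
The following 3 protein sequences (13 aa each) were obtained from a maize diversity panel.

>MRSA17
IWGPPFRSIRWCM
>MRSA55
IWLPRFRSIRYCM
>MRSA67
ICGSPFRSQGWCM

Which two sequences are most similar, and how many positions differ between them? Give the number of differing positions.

3

Pairwise Hamming distances:
  MRSA17 vs MRSA55: 3
  MRSA17 vs MRSA67: 4
  MRSA55 vs MRSA67: 7
The smallest is 3, between MRSA17 and MRSA55.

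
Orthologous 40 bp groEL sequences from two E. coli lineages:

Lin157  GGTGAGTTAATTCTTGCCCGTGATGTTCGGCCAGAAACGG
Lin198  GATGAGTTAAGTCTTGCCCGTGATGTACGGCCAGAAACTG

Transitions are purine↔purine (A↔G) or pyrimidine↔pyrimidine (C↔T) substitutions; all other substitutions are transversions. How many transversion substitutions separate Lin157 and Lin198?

3

Mismatches occur at site 2 (G→A, transition), site 11 (T→G, transversion), site 27 (T→A, transversion), site 39 (G→T, transversion).
Of the 4 differences, 1 transition and 3 transversions, so the answer is 3.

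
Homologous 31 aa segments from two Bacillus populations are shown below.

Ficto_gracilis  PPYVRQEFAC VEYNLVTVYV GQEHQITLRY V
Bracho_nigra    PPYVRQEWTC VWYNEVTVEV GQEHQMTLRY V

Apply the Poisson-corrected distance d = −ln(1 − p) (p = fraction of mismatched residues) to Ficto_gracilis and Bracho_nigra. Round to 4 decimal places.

Differing sites — 8:F/W; 9:A/T; 12:E/W; 15:L/E; 19:Y/E; 26:I/M.
p = 6/31 = 0.193548.
d = −ln(1 − 0.193548) = −ln(0.806452) = 0.2151.

0.2151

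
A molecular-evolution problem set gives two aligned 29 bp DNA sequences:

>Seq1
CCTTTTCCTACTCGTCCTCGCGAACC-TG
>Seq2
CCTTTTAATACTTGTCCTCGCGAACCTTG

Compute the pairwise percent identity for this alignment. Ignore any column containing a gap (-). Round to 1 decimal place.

89.3%

Excluding the 1 gap column leaves 28 comparable sites.
Mismatches occur at site 7 (C→A), site 8 (C→A), site 13 (C→T).
25 of the 28 comparable sites match, so the percent identity is 25/28 × 100 = 89.3%.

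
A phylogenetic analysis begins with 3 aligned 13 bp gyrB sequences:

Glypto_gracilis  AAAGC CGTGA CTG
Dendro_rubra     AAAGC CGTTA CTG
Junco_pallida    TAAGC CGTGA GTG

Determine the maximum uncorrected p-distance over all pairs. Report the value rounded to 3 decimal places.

0.231

Pairwise Hamming distances:
  Glypto_gracilis vs Dendro_rubra: 1
  Glypto_gracilis vs Junco_pallida: 2
  Dendro_rubra vs Junco_pallida: 3
The largest is 3 mismatches, between Dendro_rubra and Junco_pallida; p = 3/13 = 0.231.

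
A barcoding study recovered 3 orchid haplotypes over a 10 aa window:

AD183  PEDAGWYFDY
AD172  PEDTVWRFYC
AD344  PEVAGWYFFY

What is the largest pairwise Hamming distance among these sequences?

6

Pairwise Hamming distances:
  AD183 vs AD172: 5
  AD183 vs AD344: 2
  AD172 vs AD344: 6
The largest is 6, between AD172 and AD344.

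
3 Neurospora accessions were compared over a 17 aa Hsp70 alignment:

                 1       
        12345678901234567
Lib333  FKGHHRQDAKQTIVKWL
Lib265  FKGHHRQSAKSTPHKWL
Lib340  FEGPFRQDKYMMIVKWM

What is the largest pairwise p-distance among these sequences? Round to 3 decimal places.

0.647

Pairwise Hamming distances:
  Lib333 vs Lib265: 4
  Lib333 vs Lib340: 8
  Lib265 vs Lib340: 11
The largest is 11 mismatches, between Lib265 and Lib340; p = 11/17 = 0.647.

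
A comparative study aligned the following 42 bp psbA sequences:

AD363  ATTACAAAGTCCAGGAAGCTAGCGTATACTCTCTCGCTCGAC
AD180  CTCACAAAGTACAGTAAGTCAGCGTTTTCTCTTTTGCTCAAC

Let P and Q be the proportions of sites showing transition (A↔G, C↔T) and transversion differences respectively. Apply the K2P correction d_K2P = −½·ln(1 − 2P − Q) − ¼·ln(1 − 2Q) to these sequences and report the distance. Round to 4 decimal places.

0.3274

Differing sites — 1:A/C (Tv); 3:T/C (Ti); 11:C/A (Tv); 15:G/T (Tv); 19:C/T (Ti); 20:T/C (Ti); 26:A/T (Tv); 28:A/T (Tv); 33:C/T (Ti); 35:C/T (Ti); 40:G/A (Ti).
Of the 11 differences, 6 transitions and 5 transversions over 42 sites: P = 6/42 = 0.142857, Q = 5/42 = 0.119048.
d = −0.5·ln(0.595238) − 0.25·ln(0.761904) = −0.5·(-0.518794) − 0.25·(-0.271935) = 0.3274.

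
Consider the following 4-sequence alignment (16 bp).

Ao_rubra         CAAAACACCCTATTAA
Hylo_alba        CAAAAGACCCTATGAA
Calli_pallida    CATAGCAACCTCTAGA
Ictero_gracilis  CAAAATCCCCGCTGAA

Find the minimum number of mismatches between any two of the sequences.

2

Pairwise Hamming distances:
  Ao_rubra vs Hylo_alba: 2
  Ao_rubra vs Calli_pallida: 6
  Ao_rubra vs Ictero_gracilis: 5
  Hylo_alba vs Calli_pallida: 7
  Hylo_alba vs Ictero_gracilis: 4
  Calli_pallida vs Ictero_gracilis: 8
The smallest is 2, between Ao_rubra and Hylo_alba.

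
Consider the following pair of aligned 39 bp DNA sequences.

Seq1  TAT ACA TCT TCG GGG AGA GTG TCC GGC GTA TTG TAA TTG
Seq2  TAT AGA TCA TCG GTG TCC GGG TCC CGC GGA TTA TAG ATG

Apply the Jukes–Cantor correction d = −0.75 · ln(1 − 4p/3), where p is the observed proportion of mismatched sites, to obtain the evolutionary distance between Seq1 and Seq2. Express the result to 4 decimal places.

0.3961

Differing sites — 5:C/G; 9:T/A; 14:G/T; 16:A/T; 17:G/C; 18:A/C; 20:T/G; 25:G/C; 29:T/G; 33:G/A; 36:A/G; 37:T/A.
p = 12/39 = 0.307692.
d = −0.75 · ln(1 − (4/3)·0.307692) = −0.75 · ln(0.589744) = −0.75 · (-0.528067) = 0.3961.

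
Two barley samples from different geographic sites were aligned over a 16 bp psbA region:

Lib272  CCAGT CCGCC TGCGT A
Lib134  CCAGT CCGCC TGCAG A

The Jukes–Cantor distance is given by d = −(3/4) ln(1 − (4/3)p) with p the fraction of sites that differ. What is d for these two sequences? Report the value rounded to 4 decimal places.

0.1367

Differing sites — 14:G/A; 15:T/G.
p = 2/16 = 0.125000.
d = −0.75 · ln(1 − (4/3)·0.125000) = −0.75 · ln(0.833333) = −0.75 · (-0.182322) = 0.1367.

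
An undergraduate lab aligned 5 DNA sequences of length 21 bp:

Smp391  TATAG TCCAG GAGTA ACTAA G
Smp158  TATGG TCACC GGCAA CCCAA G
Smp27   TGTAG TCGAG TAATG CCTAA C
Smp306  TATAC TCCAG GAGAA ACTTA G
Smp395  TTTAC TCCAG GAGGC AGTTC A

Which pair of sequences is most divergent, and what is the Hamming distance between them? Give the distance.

16

Pairwise Hamming distances:
  Smp391 vs Smp158: 9
  Smp391 vs Smp27: 7
  Smp391 vs Smp306: 3
  Smp391 vs Smp395: 8
  Smp158 vs Smp27: 12
  Smp158 vs Smp306: 10
  Smp158 vs Smp395: 16
  Smp27 vs Smp306: 10
  Smp27 vs Smp395: 12
  Smp306 vs Smp395: 6
The largest is 16, between Smp158 and Smp395.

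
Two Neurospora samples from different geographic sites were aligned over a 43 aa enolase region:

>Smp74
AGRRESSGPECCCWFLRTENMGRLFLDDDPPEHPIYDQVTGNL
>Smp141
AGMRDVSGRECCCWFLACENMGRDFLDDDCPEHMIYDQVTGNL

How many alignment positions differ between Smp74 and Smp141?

Differing sites — 3:R/M; 5:E/D; 6:S/V; 9:P/R; 17:R/A; 18:T/C; 24:L/D; 30:P/C; 34:P/M.
That gives 9 mismatches out of 43 aligned sites, so the Hamming distance is 9.

9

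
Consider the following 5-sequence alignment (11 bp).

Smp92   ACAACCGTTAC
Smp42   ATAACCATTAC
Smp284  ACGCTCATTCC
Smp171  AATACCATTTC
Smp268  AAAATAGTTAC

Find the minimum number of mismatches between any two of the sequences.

2

Pairwise Hamming distances:
  Smp92 vs Smp42: 2
  Smp92 vs Smp284: 5
  Smp92 vs Smp171: 4
  Smp92 vs Smp268: 3
  Smp42 vs Smp284: 5
  Smp42 vs Smp171: 3
  Smp42 vs Smp268: 4
  Smp284 vs Smp171: 5
  Smp284 vs Smp268: 6
  Smp171 vs Smp268: 5
The smallest is 2, between Smp92 and Smp42.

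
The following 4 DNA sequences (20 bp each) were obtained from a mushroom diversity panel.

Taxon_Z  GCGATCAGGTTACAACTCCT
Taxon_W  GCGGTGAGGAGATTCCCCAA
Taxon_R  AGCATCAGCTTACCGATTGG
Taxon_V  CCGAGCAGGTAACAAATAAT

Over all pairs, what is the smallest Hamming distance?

Pairwise Hamming distances:
  Taxon_Z vs Taxon_W: 10
  Taxon_Z vs Taxon_R: 10
  Taxon_Z vs Taxon_V: 6
  Taxon_W vs Taxon_R: 16
  Taxon_W vs Taxon_V: 13
  Taxon_R vs Taxon_V: 11
The smallest is 6, between Taxon_Z and Taxon_V.

6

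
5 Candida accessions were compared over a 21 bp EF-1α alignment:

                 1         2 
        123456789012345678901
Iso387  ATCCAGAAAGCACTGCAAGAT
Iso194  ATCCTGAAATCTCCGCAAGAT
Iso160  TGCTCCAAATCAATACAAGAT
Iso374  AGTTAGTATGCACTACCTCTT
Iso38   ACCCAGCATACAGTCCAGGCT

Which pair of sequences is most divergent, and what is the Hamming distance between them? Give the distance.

Pairwise Hamming distances:
  Iso387 vs Iso194: 4
  Iso387 vs Iso160: 8
  Iso387 vs Iso374: 10
  Iso387 vs Iso38: 8
  Iso194 vs Iso160: 9
  Iso194 vs Iso374: 14
  Iso194 vs Iso38: 11
  Iso160 vs Iso374: 12
  Iso160 vs Iso38: 12
  Iso374 vs Iso38: 11
The largest is 14, between Iso194 and Iso374.

14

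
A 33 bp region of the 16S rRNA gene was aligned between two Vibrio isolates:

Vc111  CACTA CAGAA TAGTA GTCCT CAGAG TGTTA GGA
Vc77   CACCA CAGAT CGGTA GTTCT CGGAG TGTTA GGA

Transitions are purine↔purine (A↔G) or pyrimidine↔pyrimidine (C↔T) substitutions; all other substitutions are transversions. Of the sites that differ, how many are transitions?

5

Mismatches occur at site 4 (T↔C, transition), site 10 (A↔T, transversion), site 11 (T↔C, transition), site 12 (A↔G, transition), site 18 (C↔T, transition), site 22 (A↔G, transition).
Of the 6 differences, 5 transitions and 1 transversion, so the answer is 5.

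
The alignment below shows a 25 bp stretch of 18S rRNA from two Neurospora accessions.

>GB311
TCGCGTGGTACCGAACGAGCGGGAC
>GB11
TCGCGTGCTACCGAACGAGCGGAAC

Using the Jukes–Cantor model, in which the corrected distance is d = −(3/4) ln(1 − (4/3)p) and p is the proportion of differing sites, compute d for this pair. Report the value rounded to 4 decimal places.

Differing sites — 8:G/C; 23:G/A.
p = 2/25 = 0.080000.
d = −0.75 · ln(1 − (4/3)·0.080000) = −0.75 · ln(0.893333) = −0.75 · (-0.112796) = 0.0846.

0.0846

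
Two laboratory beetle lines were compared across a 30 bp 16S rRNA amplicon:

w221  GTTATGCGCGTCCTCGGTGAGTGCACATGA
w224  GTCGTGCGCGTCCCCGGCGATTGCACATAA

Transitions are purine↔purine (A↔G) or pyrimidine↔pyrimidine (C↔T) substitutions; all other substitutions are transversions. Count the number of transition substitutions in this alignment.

Differing sites — 3:T/C (Ti); 4:A/G (Ti); 14:T/C (Ti); 18:T/C (Ti); 21:G/T (Tv); 29:G/A (Ti).
Of the 6 differences, 5 transitions and 1 transversion, so the answer is 5.

5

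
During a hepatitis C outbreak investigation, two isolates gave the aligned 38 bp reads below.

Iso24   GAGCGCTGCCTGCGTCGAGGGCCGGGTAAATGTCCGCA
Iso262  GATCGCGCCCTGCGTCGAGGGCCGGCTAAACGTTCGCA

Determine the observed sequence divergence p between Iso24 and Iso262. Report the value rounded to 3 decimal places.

The sequences differ at positions 3 (G/T), 7 (T/G), 8 (G/C), 26 (G/C), 31 (T/C), 34 (C/T).
There are 6 differences over 38 sites, so p = 6/38 = 0.158.

0.158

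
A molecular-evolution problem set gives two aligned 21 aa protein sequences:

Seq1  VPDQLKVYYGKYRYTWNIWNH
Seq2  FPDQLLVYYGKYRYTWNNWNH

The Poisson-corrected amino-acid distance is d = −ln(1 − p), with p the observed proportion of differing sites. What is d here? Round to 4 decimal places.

Differing sites — 1:V/F; 6:K/L; 18:I/N.
p = 3/21 = 0.142857.
d = −ln(1 − 0.142857) = −ln(0.857143) = 0.1542.

0.1542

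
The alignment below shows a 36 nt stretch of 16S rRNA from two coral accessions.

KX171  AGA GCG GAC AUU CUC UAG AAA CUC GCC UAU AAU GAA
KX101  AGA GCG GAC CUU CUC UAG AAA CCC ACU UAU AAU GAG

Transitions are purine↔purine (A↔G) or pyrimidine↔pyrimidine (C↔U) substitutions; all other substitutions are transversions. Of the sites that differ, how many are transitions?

4

The sequences differ at positions 10 (A/C, transversion), 23 (U/C, transition), 25 (G/A, transition), 27 (C/U, transition), 36 (A/G, transition).
Of the 5 differences, 4 transitions and 1 transversion, so the answer is 4.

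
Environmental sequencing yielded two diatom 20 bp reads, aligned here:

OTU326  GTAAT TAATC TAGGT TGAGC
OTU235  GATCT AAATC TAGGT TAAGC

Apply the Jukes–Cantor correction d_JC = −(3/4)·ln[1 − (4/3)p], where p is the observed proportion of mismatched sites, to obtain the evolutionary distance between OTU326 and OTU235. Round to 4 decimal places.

0.3041

Mismatches occur at site 2 (T↔A), site 3 (A↔T), site 4 (A↔C), site 6 (T↔A), site 17 (G↔A).
p = 5/20 = 0.250000.
d = −0.75 · ln(1 − (4/3)·0.250000) = −0.75 · ln(0.666667) = −0.75 · (-0.405465) = 0.3041.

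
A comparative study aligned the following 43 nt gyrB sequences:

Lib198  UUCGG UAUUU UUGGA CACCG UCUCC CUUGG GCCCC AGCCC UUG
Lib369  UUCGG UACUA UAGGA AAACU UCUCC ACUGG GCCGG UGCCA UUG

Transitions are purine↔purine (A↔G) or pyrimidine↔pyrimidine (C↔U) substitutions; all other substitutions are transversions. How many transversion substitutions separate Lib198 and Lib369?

The sequences differ at positions 8 (U/C, transition), 10 (U/A, transversion), 12 (U/A, transversion), 16 (C/A, transversion), 18 (C/A, transversion), 20 (G/U, transversion), 26 (C/A, transversion), 27 (U/C, transition), 34 (C/G, transversion), 35 (C/G, transversion), 36 (A/U, transversion), 40 (C/A, transversion).
Of the 12 differences, 2 transitions and 10 transversions, so the answer is 10.

10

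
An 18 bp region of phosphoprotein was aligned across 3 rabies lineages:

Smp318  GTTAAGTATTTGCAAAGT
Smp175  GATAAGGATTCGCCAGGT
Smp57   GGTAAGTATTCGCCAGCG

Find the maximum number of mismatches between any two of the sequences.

Pairwise Hamming distances:
  Smp318 vs Smp175: 5
  Smp318 vs Smp57: 6
  Smp175 vs Smp57: 4
The largest is 6, between Smp318 and Smp57.

6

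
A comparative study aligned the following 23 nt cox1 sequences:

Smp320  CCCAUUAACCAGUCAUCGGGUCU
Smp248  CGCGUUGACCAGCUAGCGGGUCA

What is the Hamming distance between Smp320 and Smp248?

7

Mismatches occur at site 2 (C↔G), site 4 (A↔G), site 7 (A↔G), site 13 (U↔C), site 14 (C↔U), site 16 (U↔G), site 23 (U↔A).
That gives 7 mismatches out of 23 aligned sites, so the Hamming distance is 7.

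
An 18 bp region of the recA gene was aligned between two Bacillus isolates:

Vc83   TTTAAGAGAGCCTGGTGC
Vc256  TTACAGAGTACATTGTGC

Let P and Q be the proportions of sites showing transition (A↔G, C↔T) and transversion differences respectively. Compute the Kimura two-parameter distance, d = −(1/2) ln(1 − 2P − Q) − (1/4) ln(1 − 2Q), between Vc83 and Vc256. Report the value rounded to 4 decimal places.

Mismatches occur at site 3 (T/A, transversion), site 4 (A/C, transversion), site 9 (A/T, transversion), site 10 (G/A, transition), site 12 (C/A, transversion), site 14 (G/T, transversion).
Of the 6 differences, 1 transition and 5 transversions over 18 sites: P = 1/18 = 0.055556, Q = 5/18 = 0.277778.
d = −0.5·ln(0.611110) − 0.25·ln(0.444444) = −0.5·(-0.492478) − 0.25·(-0.810931) = 0.4490.

0.4490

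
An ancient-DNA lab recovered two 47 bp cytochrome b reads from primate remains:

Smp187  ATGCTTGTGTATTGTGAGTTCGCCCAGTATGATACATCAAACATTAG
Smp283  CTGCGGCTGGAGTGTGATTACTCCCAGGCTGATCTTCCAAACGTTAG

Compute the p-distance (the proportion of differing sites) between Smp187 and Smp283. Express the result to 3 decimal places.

0.340

The sequences differ at positions 1 (A/C), 5 (T/G), 6 (T/G), 7 (G/C), 10 (T/G), 12 (T/G), 18 (G/T), 20 (T/A), 22 (G/T), 28 (T/G), 29 (A/C), 34 (A/C), 35 (C/T), 36 (A/T), 37 (T/C), 43 (A/G).
There are 16 differences over 47 sites, so p = 16/47 = 0.340.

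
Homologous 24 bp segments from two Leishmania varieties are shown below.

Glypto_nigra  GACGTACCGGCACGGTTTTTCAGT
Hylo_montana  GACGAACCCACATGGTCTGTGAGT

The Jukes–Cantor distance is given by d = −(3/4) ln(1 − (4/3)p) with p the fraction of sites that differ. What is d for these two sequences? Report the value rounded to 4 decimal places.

0.3694

Mismatches occur at site 5 (T↔A), site 9 (G↔C), site 10 (G↔A), site 13 (C↔T), site 17 (T↔C), site 19 (T↔G), site 21 (C↔G).
p = 7/24 = 0.291667.
d = −0.75 · ln(1 − (4/3)·0.291667) = −0.75 · ln(0.611111) = −0.75 · (-0.492477) = 0.3694.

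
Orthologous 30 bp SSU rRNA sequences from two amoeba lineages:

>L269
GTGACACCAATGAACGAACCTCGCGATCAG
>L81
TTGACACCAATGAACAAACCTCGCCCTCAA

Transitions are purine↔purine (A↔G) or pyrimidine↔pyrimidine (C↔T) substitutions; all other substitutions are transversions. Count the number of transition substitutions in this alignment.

The sequences differ at positions 1 (G/T, transversion), 16 (G/A, transition), 25 (G/C, transversion), 26 (A/C, transversion), 30 (G/A, transition).
Of the 5 differences, 2 transitions and 3 transversions, so the answer is 2.

2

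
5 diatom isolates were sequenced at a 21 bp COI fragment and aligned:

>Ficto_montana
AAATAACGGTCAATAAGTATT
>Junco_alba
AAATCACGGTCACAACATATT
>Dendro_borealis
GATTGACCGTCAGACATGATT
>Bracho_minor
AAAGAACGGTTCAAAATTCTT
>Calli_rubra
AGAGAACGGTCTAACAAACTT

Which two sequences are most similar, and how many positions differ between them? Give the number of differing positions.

Pairwise Hamming distances:
  Ficto_montana vs Junco_alba: 5
  Ficto_montana vs Dendro_borealis: 9
  Ficto_montana vs Bracho_minor: 6
  Ficto_montana vs Calli_rubra: 8
  Junco_alba vs Dendro_borealis: 9
  Junco_alba vs Bracho_minor: 8
  Junco_alba vs Calli_rubra: 9
  Dendro_borealis vs Bracho_minor: 11
  Dendro_borealis vs Calli_rubra: 11
  Bracho_minor vs Calli_rubra: 6
The smallest is 5, between Ficto_montana and Junco_alba.

5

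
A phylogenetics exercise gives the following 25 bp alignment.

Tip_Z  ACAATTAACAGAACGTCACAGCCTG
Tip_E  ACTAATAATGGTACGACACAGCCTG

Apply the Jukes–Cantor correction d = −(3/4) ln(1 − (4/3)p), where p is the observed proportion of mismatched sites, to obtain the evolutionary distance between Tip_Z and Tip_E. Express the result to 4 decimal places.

Mismatches occur at site 3 (A→T), site 5 (T→A), site 9 (C→T), site 10 (A→G), site 12 (A→T), site 16 (T→A).
p = 6/25 = 0.240000.
d = −0.75 · ln(1 − (4/3)·0.240000) = −0.75 · ln(0.680000) = −0.75 · (-0.385662) = 0.2892.

0.2892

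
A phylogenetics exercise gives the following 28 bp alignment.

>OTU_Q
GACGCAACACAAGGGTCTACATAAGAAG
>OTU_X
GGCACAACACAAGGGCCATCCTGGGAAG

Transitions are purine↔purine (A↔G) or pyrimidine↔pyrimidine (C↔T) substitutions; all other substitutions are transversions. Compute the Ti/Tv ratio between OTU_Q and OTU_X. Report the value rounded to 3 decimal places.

Differing sites — 2:A/G (Ti); 4:G/A (Ti); 16:T/C (Ti); 18:T/A (Tv); 19:A/T (Tv); 21:A/C (Tv); 23:A/G (Ti); 24:A/G (Ti).
Of the 8 differences, 5 transitions and 3 transversions, so Ti/Tv = 5/3 = 1.667.

1.667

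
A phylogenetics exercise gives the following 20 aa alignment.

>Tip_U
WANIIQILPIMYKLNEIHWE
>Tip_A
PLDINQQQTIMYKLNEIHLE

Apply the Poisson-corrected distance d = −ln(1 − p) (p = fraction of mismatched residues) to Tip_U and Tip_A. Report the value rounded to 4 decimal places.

0.5108

Mismatches occur at site 1 (W→P), site 2 (A→L), site 3 (N→D), site 5 (I→N), site 7 (I→Q), site 8 (L→Q), site 9 (P→T), site 19 (W→L).
p = 8/20 = 0.400000.
d = −ln(1 − 0.400000) = −ln(0.600000) = 0.5108.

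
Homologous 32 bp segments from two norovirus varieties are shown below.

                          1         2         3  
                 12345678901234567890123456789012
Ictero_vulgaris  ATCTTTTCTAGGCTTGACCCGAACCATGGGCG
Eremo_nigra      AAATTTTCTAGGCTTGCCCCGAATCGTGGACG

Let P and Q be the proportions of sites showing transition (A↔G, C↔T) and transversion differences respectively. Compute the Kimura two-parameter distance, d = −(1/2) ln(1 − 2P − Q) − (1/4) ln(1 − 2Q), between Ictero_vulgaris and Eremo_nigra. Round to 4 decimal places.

0.2170

Differing sites — 2:T/A (Tv); 3:C/A (Tv); 17:A/C (Tv); 24:C/T (Ti); 26:A/G (Ti); 30:G/A (Ti).
Of the 6 differences, 3 transitions and 3 transversions over 32 sites: P = 3/32 = 0.093750, Q = 3/32 = 0.093750.
d = −0.5·ln(0.718750) − 0.25·ln(0.812500) = −0.5·(-0.330242) − 0.25·(-0.207639) = 0.2170.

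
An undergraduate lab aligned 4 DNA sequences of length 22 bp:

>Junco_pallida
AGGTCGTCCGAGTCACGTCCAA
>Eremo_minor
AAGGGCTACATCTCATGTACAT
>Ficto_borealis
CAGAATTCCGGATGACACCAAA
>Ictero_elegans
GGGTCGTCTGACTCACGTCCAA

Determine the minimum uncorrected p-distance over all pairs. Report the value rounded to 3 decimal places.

Pairwise Hamming distances:
  Junco_pallida vs Eremo_minor: 11
  Junco_pallida vs Ficto_borealis: 11
  Junco_pallida vs Ictero_elegans: 3
  Eremo_minor vs Ficto_borealis: 15
  Eremo_minor vs Ictero_elegans: 12
  Ficto_borealis vs Ictero_elegans: 12
The smallest is 3 mismatches, between Junco_pallida and Ictero_elegans; p = 3/22 = 0.136.

0.136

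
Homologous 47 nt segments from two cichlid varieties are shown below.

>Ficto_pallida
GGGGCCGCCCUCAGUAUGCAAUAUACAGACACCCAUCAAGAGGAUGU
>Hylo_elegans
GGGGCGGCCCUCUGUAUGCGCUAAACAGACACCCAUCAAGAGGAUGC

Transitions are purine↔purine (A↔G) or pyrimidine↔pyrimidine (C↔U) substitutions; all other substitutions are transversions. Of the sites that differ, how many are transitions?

2

Differing sites — 6:C/G (Tv); 13:A/U (Tv); 20:A/G (Ti); 21:A/C (Tv); 24:U/A (Tv); 47:U/C (Ti).
Of the 6 differences, 2 transitions and 4 transversions, so the answer is 2.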